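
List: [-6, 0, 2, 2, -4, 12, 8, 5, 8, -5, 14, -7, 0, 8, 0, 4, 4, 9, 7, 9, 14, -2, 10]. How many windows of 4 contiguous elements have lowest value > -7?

-6 0 2 2 → min -6  > -7 ✓
0 2 2 -4 → min -4  > -7 ✓
2 2 -4 12 → min -4  > -7 ✓
2 -4 12 8 → min -4  > -7 ✓
-4 12 8 5 → min -4  > -7 ✓
12 8 5 8 → min 5  > -7 ✓
8 5 8 -5 → min -5  > -7 ✓
5 8 -5 14 → min -5  > -7 ✓
8 -5 14 -7 → min -7
-5 14 -7 0 → min -7
14 -7 0 8 → min -7
-7 0 8 0 → min -7
0 8 0 4 → min 0  > -7 ✓
8 0 4 4 → min 0  > -7 ✓
0 4 4 9 → min 0  > -7 ✓
4 4 9 7 → min 4  > -7 ✓
4 9 7 9 → min 4  > -7 ✓
9 7 9 14 → min 7  > -7 ✓
7 9 14 -2 → min -2  > -7 ✓
9 14 -2 10 → min -2  > -7 ✓
16 windows satisfy the condition.

16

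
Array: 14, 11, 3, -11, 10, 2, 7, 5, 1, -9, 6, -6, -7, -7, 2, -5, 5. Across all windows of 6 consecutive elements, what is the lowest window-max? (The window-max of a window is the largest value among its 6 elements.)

5

(14, 11, 3, -11, 10, 2) → max 14
(11, 3, -11, 10, 2, 7) → max 11
(3, -11, 10, 2, 7, 5) → max 10
(-11, 10, 2, 7, 5, 1) → max 10
(10, 2, 7, 5, 1, -9) → max 10
(2, 7, 5, 1, -9, 6) → max 7
(7, 5, 1, -9, 6, -6) → max 7
(5, 1, -9, 6, -6, -7) → max 6
(1, -9, 6, -6, -7, -7) → max 6
(-9, 6, -6, -7, -7, 2) → max 6
(6, -6, -7, -7, 2, -5) → max 6
(-6, -7, -7, 2, -5, 5) → max 5
Lowest of these is 5.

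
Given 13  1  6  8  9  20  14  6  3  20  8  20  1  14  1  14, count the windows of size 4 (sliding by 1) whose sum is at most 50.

[13, 1, 6, 8] → sum 28  ≤ 50 ✓
[1, 6, 8, 9] → sum 24  ≤ 50 ✓
[6, 8, 9, 20] → sum 43  ≤ 50 ✓
[8, 9, 20, 14] → sum 51
[9, 20, 14, 6] → sum 49  ≤ 50 ✓
[20, 14, 6, 3] → sum 43  ≤ 50 ✓
[14, 6, 3, 20] → sum 43  ≤ 50 ✓
[6, 3, 20, 8] → sum 37  ≤ 50 ✓
[3, 20, 8, 20] → sum 51
[20, 8, 20, 1] → sum 49  ≤ 50 ✓
[8, 20, 1, 14] → sum 43  ≤ 50 ✓
[20, 1, 14, 1] → sum 36  ≤ 50 ✓
[1, 14, 1, 14] → sum 30  ≤ 50 ✓
11 windows satisfy the condition.

11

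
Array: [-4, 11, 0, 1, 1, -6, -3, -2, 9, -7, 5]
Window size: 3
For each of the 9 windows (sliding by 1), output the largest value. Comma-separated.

11, 11, 1, 1, 1, -2, 9, 9, 9

Sliding a size-3 window across the 11 values:
-4 11 0 → max 11
11 0 1 → max 11
0 1 1 → max 1
1 1 -6 → max 1
1 -6 -3 → max 1
-6 -3 -2 → max -2
-3 -2 9 → max 9
-2 9 -7 → max 9
9 -7 5 → max 9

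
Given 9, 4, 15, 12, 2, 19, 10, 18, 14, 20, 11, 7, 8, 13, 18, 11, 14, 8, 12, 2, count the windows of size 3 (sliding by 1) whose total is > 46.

(9, 4, 15) → sum 28
(4, 15, 12) → sum 31
(15, 12, 2) → sum 29
(12, 2, 19) → sum 33
(2, 19, 10) → sum 31
(19, 10, 18) → sum 47  > 46 ✓
(10, 18, 14) → sum 42
(18, 14, 20) → sum 52  > 46 ✓
(14, 20, 11) → sum 45
(20, 11, 7) → sum 38
(11, 7, 8) → sum 26
(7, 8, 13) → sum 28
(8, 13, 18) → sum 39
(13, 18, 11) → sum 42
(18, 11, 14) → sum 43
(11, 14, 8) → sum 33
(14, 8, 12) → sum 34
(8, 12, 2) → sum 22
2 windows satisfy the condition.

2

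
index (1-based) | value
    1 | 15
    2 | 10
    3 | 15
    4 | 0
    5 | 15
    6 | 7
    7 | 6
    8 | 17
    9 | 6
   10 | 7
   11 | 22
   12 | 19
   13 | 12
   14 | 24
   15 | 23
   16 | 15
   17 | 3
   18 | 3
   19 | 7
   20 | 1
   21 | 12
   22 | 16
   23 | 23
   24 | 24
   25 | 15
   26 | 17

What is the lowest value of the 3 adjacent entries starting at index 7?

Elements at indices 7..9: 6, 17, 6
min(6, 17, 6) = 6

6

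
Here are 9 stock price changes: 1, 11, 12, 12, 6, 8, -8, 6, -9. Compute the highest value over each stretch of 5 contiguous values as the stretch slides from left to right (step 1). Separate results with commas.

[1, 11, 12, 12, 6] → max 12
[11, 12, 12, 6, 8] → max 12
[12, 12, 6, 8, -8] → max 12
[12, 6, 8, -8, 6] → max 12
[6, 8, -8, 6, -9] → max 8

12, 12, 12, 12, 8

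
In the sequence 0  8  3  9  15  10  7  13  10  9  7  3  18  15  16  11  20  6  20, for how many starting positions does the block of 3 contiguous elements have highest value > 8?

0 8 3 → max 8
8 3 9 → max 9  > 8 ✓
3 9 15 → max 15  > 8 ✓
9 15 10 → max 15  > 8 ✓
15 10 7 → max 15  > 8 ✓
10 7 13 → max 13  > 8 ✓
7 13 10 → max 13  > 8 ✓
13 10 9 → max 13  > 8 ✓
10 9 7 → max 10  > 8 ✓
9 7 3 → max 9  > 8 ✓
7 3 18 → max 18  > 8 ✓
3 18 15 → max 18  > 8 ✓
18 15 16 → max 18  > 8 ✓
15 16 11 → max 16  > 8 ✓
16 11 20 → max 20  > 8 ✓
11 20 6 → max 20  > 8 ✓
20 6 20 → max 20  > 8 ✓
16 windows satisfy the condition.

16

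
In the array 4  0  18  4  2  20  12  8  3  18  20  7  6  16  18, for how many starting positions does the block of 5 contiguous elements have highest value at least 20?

10

[4, 0, 18, 4, 2] → max 18
[0, 18, 4, 2, 20] → max 20  ≥ 20 ✓
[18, 4, 2, 20, 12] → max 20  ≥ 20 ✓
[4, 2, 20, 12, 8] → max 20  ≥ 20 ✓
[2, 20, 12, 8, 3] → max 20  ≥ 20 ✓
[20, 12, 8, 3, 18] → max 20  ≥ 20 ✓
[12, 8, 3, 18, 20] → max 20  ≥ 20 ✓
[8, 3, 18, 20, 7] → max 20  ≥ 20 ✓
[3, 18, 20, 7, 6] → max 20  ≥ 20 ✓
[18, 20, 7, 6, 16] → max 20  ≥ 20 ✓
[20, 7, 6, 16, 18] → max 20  ≥ 20 ✓
10 windows satisfy the condition.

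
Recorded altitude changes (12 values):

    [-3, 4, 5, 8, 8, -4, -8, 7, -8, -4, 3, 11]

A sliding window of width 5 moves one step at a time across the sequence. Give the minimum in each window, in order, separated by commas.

[-3, 4, 5, 8, 8] → min -3
[4, 5, 8, 8, -4] → min -4
[5, 8, 8, -4, -8] → min -8
[8, 8, -4, -8, 7] → min -8
[8, -4, -8, 7, -8] → min -8
[-4, -8, 7, -8, -4] → min -8
[-8, 7, -8, -4, 3] → min -8
[7, -8, -4, 3, 11] → min -8

-3, -4, -8, -8, -8, -8, -8, -8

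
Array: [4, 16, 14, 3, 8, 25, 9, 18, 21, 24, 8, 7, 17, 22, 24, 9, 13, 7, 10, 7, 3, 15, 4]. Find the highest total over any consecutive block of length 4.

73

4 16 14 3 → sum 37
16 14 3 8 → sum 41
14 3 8 25 → sum 50
3 8 25 9 → sum 45
8 25 9 18 → sum 60
25 9 18 21 → sum 73
9 18 21 24 → sum 72
18 21 24 8 → sum 71
21 24 8 7 → sum 60
24 8 7 17 → sum 56
8 7 17 22 → sum 54
7 17 22 24 → sum 70
17 22 24 9 → sum 72
22 24 9 13 → sum 68
24 9 13 7 → sum 53
9 13 7 10 → sum 39
13 7 10 7 → sum 37
7 10 7 3 → sum 27
10 7 3 15 → sum 35
7 3 15 4 → sum 29
Highest of these is 73.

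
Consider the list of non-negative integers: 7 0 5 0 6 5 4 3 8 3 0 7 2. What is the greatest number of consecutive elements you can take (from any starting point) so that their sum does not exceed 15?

4

→ 7: sum 7, len 1
→ 0: sum 7, len 2
→ 5: sum 12, len 3
→ 0: sum 12, len 4
→ 6 (dropped 7): sum 11, len 4
→ 5 (dropped 0, 5): sum 11, len 3
→ 4: sum 15, len 4
→ 3 (dropped 0, 6): sum 12, len 3
→ 8 (dropped 5): sum 15, len 3
→ 3 (dropped 4): sum 14, len 3
→ 0: sum 14, len 4
→ 7 (dropped 3, 8): sum 10, len 3
→ 2: sum 12, len 4
Longest length seen: 4.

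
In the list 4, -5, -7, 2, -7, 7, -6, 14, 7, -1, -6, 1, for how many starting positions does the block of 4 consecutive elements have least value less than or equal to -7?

4 -5 -7 2 → min -7  ≤ -7 ✓
-5 -7 2 -7 → min -7  ≤ -7 ✓
-7 2 -7 7 → min -7  ≤ -7 ✓
2 -7 7 -6 → min -7  ≤ -7 ✓
-7 7 -6 14 → min -7  ≤ -7 ✓
7 -6 14 7 → min -6
-6 14 7 -1 → min -6
14 7 -1 -6 → min -6
7 -1 -6 1 → min -6
5 windows satisfy the condition.

5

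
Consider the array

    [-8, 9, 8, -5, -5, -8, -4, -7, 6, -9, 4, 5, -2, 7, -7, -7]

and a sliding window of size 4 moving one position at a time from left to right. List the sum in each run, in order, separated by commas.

4, 7, -10, -22, -24, -13, -14, -6, 6, -2, 14, 3, -9

Sliding a size-4 window across the 16 values:
-8 9 8 -5 → sum 4
9 8 -5 -5 → sum 7
8 -5 -5 -8 → sum -10
-5 -5 -8 -4 → sum -22
-5 -8 -4 -7 → sum -24
-8 -4 -7 6 → sum -13
-4 -7 6 -9 → sum -14
-7 6 -9 4 → sum -6
6 -9 4 5 → sum 6
-9 4 5 -2 → sum -2
4 5 -2 7 → sum 14
5 -2 7 -7 → sum 3
-2 7 -7 -7 → sum -9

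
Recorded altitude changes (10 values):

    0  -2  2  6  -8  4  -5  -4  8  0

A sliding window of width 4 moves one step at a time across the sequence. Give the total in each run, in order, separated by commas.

6, -2, 4, -3, -13, 3, -1

Sliding a size-4 window across the 10 values:
(0, -2, 2, 6) → sum 6
(-2, 2, 6, -8) → sum -2
(2, 6, -8, 4) → sum 4
(6, -8, 4, -5) → sum -3
(-8, 4, -5, -4) → sum -13
(4, -5, -4, 8) → sum 3
(-5, -4, 8, 0) → sum -1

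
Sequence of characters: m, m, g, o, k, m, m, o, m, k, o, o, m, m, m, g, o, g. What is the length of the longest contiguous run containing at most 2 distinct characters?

[m] 1 distinct, len 1
[m, m] 1 distinct, len 2
[m, m, g] 2 distinct, len 3
[g, o] 2 distinct, len 2
[o, k] 2 distinct, len 2
[k, m] 2 distinct, len 2
[k, m, m] 2 distinct, len 3
[m, m, o] 2 distinct, len 3
[m, m, o, m] 2 distinct, len 4
[m, k] 2 distinct, len 2
[k, o] 2 distinct, len 2
[k, o, o] 2 distinct, len 3
[o, o, m] 2 distinct, len 3
[o, o, m, m] 2 distinct, len 4
[o, o, m, m, m] 2 distinct, len 5
[m, m, m, g] 2 distinct, len 4
[g, o] 2 distinct, len 2
[g, o, g] 2 distinct, len 3
Longest length with ≤2 distinct: 5.

5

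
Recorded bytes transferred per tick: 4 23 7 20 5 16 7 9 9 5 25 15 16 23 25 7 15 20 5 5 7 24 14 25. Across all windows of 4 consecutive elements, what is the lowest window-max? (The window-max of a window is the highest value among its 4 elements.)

9

Each size-4 window and its max:
[4, 23, 7, 20] → max 23
[23, 7, 20, 5] → max 23
[7, 20, 5, 16] → max 20
[20, 5, 16, 7] → max 20
[5, 16, 7, 9] → max 16
[16, 7, 9, 9] → max 16
[7, 9, 9, 5] → max 9
[9, 9, 5, 25] → max 25
[9, 5, 25, 15] → max 25
[5, 25, 15, 16] → max 25
[25, 15, 16, 23] → max 25
[15, 16, 23, 25] → max 25
[16, 23, 25, 7] → max 25
[23, 25, 7, 15] → max 25
[25, 7, 15, 20] → max 25
[7, 15, 20, 5] → max 20
[15, 20, 5, 5] → max 20
[20, 5, 5, 7] → max 20
[5, 5, 7, 24] → max 24
[5, 7, 24, 14] → max 24
[7, 24, 14, 25] → max 25
Lowest of these is 9.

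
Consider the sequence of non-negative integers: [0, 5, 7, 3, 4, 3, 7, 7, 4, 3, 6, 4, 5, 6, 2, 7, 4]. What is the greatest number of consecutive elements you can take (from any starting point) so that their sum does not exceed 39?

8

→ 0: sum 0, len 1
→ 5: sum 5, len 2
→ 7: sum 12, len 3
→ 3: sum 15, len 4
→ 4: sum 19, len 5
→ 3: sum 22, len 6
→ 7: sum 29, len 7
→ 7: sum 36, len 8
→ 4 (dropped 0, 5): sum 35, len 7
→ 3: sum 38, len 8
→ 6 (dropped 7): sum 37, len 8
→ 4 (dropped 3): sum 38, len 8
→ 5 (dropped 4): sum 39, len 8
→ 6 (dropped 3, 7): sum 35, len 7
→ 2: sum 37, len 8
→ 7 (dropped 7): sum 37, len 8
→ 4 (dropped 4): sum 37, len 8
Longest length seen: 8.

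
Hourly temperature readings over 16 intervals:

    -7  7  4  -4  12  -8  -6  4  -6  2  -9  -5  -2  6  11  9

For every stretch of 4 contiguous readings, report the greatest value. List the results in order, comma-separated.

7, 12, 12, 12, 12, 4, 4, 4, 2, 2, 6, 11, 11

(-7, 7, 4, -4) → max 7
(7, 4, -4, 12) → max 12
(4, -4, 12, -8) → max 12
(-4, 12, -8, -6) → max 12
(12, -8, -6, 4) → max 12
(-8, -6, 4, -6) → max 4
(-6, 4, -6, 2) → max 4
(4, -6, 2, -9) → max 4
(-6, 2, -9, -5) → max 2
(2, -9, -5, -2) → max 2
(-9, -5, -2, 6) → max 6
(-5, -2, 6, 11) → max 11
(-2, 6, 11, 9) → max 11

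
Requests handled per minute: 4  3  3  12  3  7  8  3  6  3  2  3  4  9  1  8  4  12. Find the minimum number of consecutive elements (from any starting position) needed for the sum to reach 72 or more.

add 4: running sum 4 < 72
add 3: running sum 7 < 72
add 3: running sum 10 < 72
add 12: running sum 22 < 72
add 3: running sum 25 < 72
add 7: running sum 32 < 72
add 8: running sum 40 < 72
add 3: running sum 43 < 72
add 6: running sum 49 < 72
add 3: running sum 52 < 72
add 2: running sum 54 < 72
add 3: running sum 57 < 72
add 4: running sum 61 < 72
add 9: running sum 70 < 72
add 1: running sum 71 < 72
add 8: shortest ending here [3, 12, 3, 7, 8, 3, 6, 3, 2, 3, 4, 9, 1, 8] sum 72, len 14
add 4: shortest ending here [12, 3, 7, 8, 3, 6, 3, 2, 3, 4, 9, 1, 8, 4] sum 73, len 14
add 12: shortest ending here [3, 7, 8, 3, 6, 3, 2, 3, 4, 9, 1, 8, 4, 12] sum 73, len 14
Shortest qualifying length: 14.

14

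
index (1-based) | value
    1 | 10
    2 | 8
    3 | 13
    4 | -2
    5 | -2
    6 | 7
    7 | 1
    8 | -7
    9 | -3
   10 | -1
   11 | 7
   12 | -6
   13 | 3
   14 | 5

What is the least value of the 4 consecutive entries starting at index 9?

-6

Elements at indices 9..12: -3, -1, 7, -6
min(-3, -1, 7, -6) = -6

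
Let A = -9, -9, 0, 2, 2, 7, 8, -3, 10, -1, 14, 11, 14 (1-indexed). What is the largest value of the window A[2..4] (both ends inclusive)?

Elements at indices 2..4: -9, 0, 2
max(-9, 0, 2) = 2

2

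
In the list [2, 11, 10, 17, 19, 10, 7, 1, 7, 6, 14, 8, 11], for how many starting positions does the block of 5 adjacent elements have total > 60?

[2, 11, 10, 17, 19] → sum 59
[11, 10, 17, 19, 10] → sum 67  > 60 ✓
[10, 17, 19, 10, 7] → sum 63  > 60 ✓
[17, 19, 10, 7, 1] → sum 54
[19, 10, 7, 1, 7] → sum 44
[10, 7, 1, 7, 6] → sum 31
[7, 1, 7, 6, 14] → sum 35
[1, 7, 6, 14, 8] → sum 36
[7, 6, 14, 8, 11] → sum 46
2 windows satisfy the condition.

2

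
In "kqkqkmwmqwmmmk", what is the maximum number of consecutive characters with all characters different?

4

[k] len 1
[k, q] len 2
[q, k] len 2
[k, q] len 2
[q, k] len 2
[q, k, m] len 3
[q, k, m, w] len 4
[w, m] len 2
[w, m, q] len 3
[m, q, w] len 3
[q, w, m] len 3
[m] len 1
[m] len 1
[m, k] len 2
Longest all-distinct length: 4.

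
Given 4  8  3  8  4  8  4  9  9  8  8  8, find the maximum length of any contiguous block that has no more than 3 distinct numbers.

9

add 4: window [4] (1 distinct), len 1
add 8: window [4, 8] (2 distinct), len 2
add 3: window [4, 8, 3] (3 distinct), len 3
add 8: window [4, 8, 3, 8] (3 distinct), len 4
add 4: window [4, 8, 3, 8, 4] (3 distinct), len 5
add 8: window [4, 8, 3, 8, 4, 8] (3 distinct), len 6
add 4: window [4, 8, 3, 8, 4, 8, 4] (3 distinct), len 7
add 9: window [8, 4, 8, 4, 9] (3 distinct), len 5
add 9: window [8, 4, 8, 4, 9, 9] (3 distinct), len 6
add 8: window [8, 4, 8, 4, 9, 9, 8] (3 distinct), len 7
add 8: window [8, 4, 8, 4, 9, 9, 8, 8] (3 distinct), len 8
add 8: window [8, 4, 8, 4, 9, 9, 8, 8, 8] (3 distinct), len 9
Longest length with ≤3 distinct: 9.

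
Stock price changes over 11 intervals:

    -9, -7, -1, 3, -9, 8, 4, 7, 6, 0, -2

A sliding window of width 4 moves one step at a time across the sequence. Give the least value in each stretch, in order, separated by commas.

[-9, -7, -1, 3] → min -9
[-7, -1, 3, -9] → min -9
[-1, 3, -9, 8] → min -9
[3, -9, 8, 4] → min -9
[-9, 8, 4, 7] → min -9
[8, 4, 7, 6] → min 4
[4, 7, 6, 0] → min 0
[7, 6, 0, -2] → min -2

-9, -9, -9, -9, -9, 4, 0, -2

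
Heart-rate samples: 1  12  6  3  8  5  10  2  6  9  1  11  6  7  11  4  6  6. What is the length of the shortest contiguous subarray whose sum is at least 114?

add 1: running sum 1 < 114
add 12: running sum 13 < 114
add 6: running sum 19 < 114
add 3: running sum 22 < 114
add 8: running sum 30 < 114
add 5: running sum 35 < 114
add 10: running sum 45 < 114
add 2: running sum 47 < 114
add 6: running sum 53 < 114
add 9: running sum 62 < 114
add 1: running sum 63 < 114
add 11: running sum 74 < 114
add 6: running sum 80 < 114
add 7: running sum 87 < 114
add 11: running sum 98 < 114
add 4: running sum 102 < 114
add 6: running sum 108 < 114
add 6: shortest ending here [1, 12, 6, 3, 8, 5, 10, 2, 6, 9, 1, 11, 6, 7, 11, 4, 6, 6] sum 114, len 18
Shortest qualifying length: 18.

18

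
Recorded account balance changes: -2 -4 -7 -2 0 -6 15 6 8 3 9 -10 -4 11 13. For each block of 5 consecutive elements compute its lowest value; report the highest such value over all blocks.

-2 -4 -7 -2 0 → min -7
-4 -7 -2 0 -6 → min -7
-7 -2 0 -6 15 → min -7
-2 0 -6 15 6 → min -6
0 -6 15 6 8 → min -6
-6 15 6 8 3 → min -6
15 6 8 3 9 → min 3
6 8 3 9 -10 → min -10
8 3 9 -10 -4 → min -10
3 9 -10 -4 11 → min -10
9 -10 -4 11 13 → min -10
Highest of these is 3.

3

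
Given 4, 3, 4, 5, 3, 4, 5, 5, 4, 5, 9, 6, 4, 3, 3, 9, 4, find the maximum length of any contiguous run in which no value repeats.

add 4: [4] len 1
add 3: [4, 3] len 2
add 4 (repeat 4, move left end past it): [3, 4] len 2
add 5: [3, 4, 5] len 3
add 3 (repeat 3, move left end past it): [4, 5, 3] len 3
add 4 (repeat 4, move left end past it): [5, 3, 4] len 3
add 5 (repeat 5, move left end past it): [3, 4, 5] len 3
add 5 (repeat 5, move left end past it): [5] len 1
add 4: [5, 4] len 2
add 5 (repeat 5, move left end past it): [4, 5] len 2
add 9: [4, 5, 9] len 3
add 6: [4, 5, 9, 6] len 4
add 4 (repeat 4, move left end past it): [5, 9, 6, 4] len 4
add 3: [5, 9, 6, 4, 3] len 5
add 3 (repeat 3, move left end past it): [3] len 1
add 9: [3, 9] len 2
add 4: [3, 9, 4] len 3
Longest all-distinct length: 5.

5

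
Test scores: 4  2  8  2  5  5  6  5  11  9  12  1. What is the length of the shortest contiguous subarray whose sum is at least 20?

Extend right; whenever the sum reaches 20, record the length and shrink from the left:
add 4: running sum 4 < 20
add 2: running sum 6 < 20
add 8: running sum 14 < 20
add 2: running sum 16 < 20
add 5: shortest ending here [4, 2, 8, 2, 5] sum 21, len 5
add 5: shortest ending here [8, 2, 5, 5] sum 20, len 4
add 6: shortest ending here [8, 2, 5, 5, 6] sum 26, len 5
add 5: shortest ending here [5, 5, 6, 5] sum 21, len 4
add 11: shortest ending here [6, 5, 11] sum 22, len 3
add 9: shortest ending here [11, 9] sum 20, len 2
add 12: shortest ending here [9, 12] sum 21, len 2
add 1: shortest ending here [9, 12, 1] sum 22, len 3
Shortest qualifying length: 2.

2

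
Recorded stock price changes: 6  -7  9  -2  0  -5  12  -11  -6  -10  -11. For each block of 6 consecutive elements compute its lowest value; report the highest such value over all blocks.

-7

Each size-6 window and its min:
[6, -7, 9, -2, 0, -5] → min -7
[-7, 9, -2, 0, -5, 12] → min -7
[9, -2, 0, -5, 12, -11] → min -11
[-2, 0, -5, 12, -11, -6] → min -11
[0, -5, 12, -11, -6, -10] → min -11
[-5, 12, -11, -6, -10, -11] → min -11
Highest of these is -7.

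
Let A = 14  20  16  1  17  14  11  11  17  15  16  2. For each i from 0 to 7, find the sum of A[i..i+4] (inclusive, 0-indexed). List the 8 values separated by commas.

Sliding a size-5 window across the 12 values:
[14, 20, 16, 1, 17] → sum 68
[20, 16, 1, 17, 14] → sum 68
[16, 1, 17, 14, 11] → sum 59
[1, 17, 14, 11, 11] → sum 54
[17, 14, 11, 11, 17] → sum 70
[14, 11, 11, 17, 15] → sum 68
[11, 11, 17, 15, 16] → sum 70
[11, 17, 15, 16, 2] → sum 61

68, 68, 59, 54, 70, 68, 70, 61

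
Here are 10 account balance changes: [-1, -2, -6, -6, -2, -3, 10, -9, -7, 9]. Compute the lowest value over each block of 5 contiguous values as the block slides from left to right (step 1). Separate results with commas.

-1 -2 -6 -6 -2 → min -6
-2 -6 -6 -2 -3 → min -6
-6 -6 -2 -3 10 → min -6
-6 -2 -3 10 -9 → min -9
-2 -3 10 -9 -7 → min -9
-3 10 -9 -7 9 → min -9

-6, -6, -6, -9, -9, -9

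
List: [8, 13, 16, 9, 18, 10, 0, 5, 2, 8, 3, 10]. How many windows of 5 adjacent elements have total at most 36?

(8, 13, 16, 9, 18) → sum 64
(13, 16, 9, 18, 10) → sum 66
(16, 9, 18, 10, 0) → sum 53
(9, 18, 10, 0, 5) → sum 42
(18, 10, 0, 5, 2) → sum 35  ≤ 36 ✓
(10, 0, 5, 2, 8) → sum 25  ≤ 36 ✓
(0, 5, 2, 8, 3) → sum 18  ≤ 36 ✓
(5, 2, 8, 3, 10) → sum 28  ≤ 36 ✓
4 windows satisfy the condition.

4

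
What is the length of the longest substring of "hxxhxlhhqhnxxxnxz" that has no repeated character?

4

[h] len 1
[h, x] len 2
[x] len 1
[x, h] len 2
[h, x] len 2
[h, x, l] len 3
[x, l, h] len 3
[h] len 1
[h, q] len 2
[q, h] len 2
[q, h, n] len 3
[q, h, n, x] len 4
[x] len 1
[x] len 1
[x, n] len 2
[n, x] len 2
[n, x, z] len 3
Longest all-distinct length: 4.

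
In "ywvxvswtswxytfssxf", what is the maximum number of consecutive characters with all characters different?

[y] len 1
[y, w] len 2
[y, w, v] len 3
[y, w, v, x] len 4
[x, v] len 2
[x, v, s] len 3
[x, v, s, w] len 4
[x, v, s, w, t] len 5
[w, t, s] len 3
[t, s, w] len 3
[t, s, w, x] len 4
[t, s, w, x, y] len 5
[s, w, x, y, t] len 5
[s, w, x, y, t, f] len 6
[w, x, y, t, f, s] len 6
[s] len 1
[s, x] len 2
[s, x, f] len 3
Longest all-distinct length: 6.

6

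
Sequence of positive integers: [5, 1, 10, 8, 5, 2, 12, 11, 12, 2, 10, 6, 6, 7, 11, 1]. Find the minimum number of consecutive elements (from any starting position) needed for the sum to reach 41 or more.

add 5: running sum 5 < 41
add 1: running sum 6 < 41
add 10: running sum 16 < 41
add 8: running sum 24 < 41
add 5: running sum 29 < 41
add 2: running sum 31 < 41
end 6: [5, 1, 10, 8, 5, 2, 12] sum 43, len 7
end 7: [10, 8, 5, 2, 12, 11] sum 48, len 6
end 8: [5, 2, 12, 11, 12] sum 42, len 5
end 9: [5, 2, 12, 11, 12, 2] sum 44, len 6
end 10: [12, 11, 12, 2, 10] sum 47, len 5
end 11: [11, 12, 2, 10, 6] sum 41, len 5
end 12: [11, 12, 2, 10, 6, 6] sum 47, len 6
end 13: [12, 2, 10, 6, 6, 7] sum 43, len 6
end 14: [2, 10, 6, 6, 7, 11] sum 42, len 6
end 15: [10, 6, 6, 7, 11, 1] sum 41, len 6
Shortest qualifying length: 5.

5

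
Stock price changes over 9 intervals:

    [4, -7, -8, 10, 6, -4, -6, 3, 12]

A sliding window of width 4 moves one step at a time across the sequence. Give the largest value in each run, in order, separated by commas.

[4, -7, -8, 10] → max 10
[-7, -8, 10, 6] → max 10
[-8, 10, 6, -4] → max 10
[10, 6, -4, -6] → max 10
[6, -4, -6, 3] → max 6
[-4, -6, 3, 12] → max 12

10, 10, 10, 10, 6, 12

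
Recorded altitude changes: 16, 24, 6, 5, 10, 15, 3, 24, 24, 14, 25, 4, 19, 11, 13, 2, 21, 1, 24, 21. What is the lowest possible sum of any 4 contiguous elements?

Each size-4 window and its sum:
[16, 24, 6, 5] → sum 51
[24, 6, 5, 10] → sum 45
[6, 5, 10, 15] → sum 36
[5, 10, 15, 3] → sum 33
[10, 15, 3, 24] → sum 52
[15, 3, 24, 24] → sum 66
[3, 24, 24, 14] → sum 65
[24, 24, 14, 25] → sum 87
[24, 14, 25, 4] → sum 67
[14, 25, 4, 19] → sum 62
[25, 4, 19, 11] → sum 59
[4, 19, 11, 13] → sum 47
[19, 11, 13, 2] → sum 45
[11, 13, 2, 21] → sum 47
[13, 2, 21, 1] → sum 37
[2, 21, 1, 24] → sum 48
[21, 1, 24, 21] → sum 67
Lowest of these is 33.

33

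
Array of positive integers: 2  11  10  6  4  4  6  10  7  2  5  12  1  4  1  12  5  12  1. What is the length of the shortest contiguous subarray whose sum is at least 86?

Extend right; whenever the sum reaches 86, record the length and shrink from the left:
add 2: running sum 2 < 86
add 11: running sum 13 < 86
add 10: running sum 23 < 86
add 6: running sum 29 < 86
add 4: running sum 33 < 86
add 4: running sum 37 < 86
add 6: running sum 43 < 86
add 10: running sum 53 < 86
add 7: running sum 60 < 86
add 2: running sum 62 < 86
add 5: running sum 67 < 86
add 12: running sum 79 < 86
add 1: running sum 80 < 86
add 4: running sum 84 < 86
add 1: running sum 85 < 86
add 12: shortest ending here [11, 10, 6, 4, 4, 6, 10, 7, 2, 5, 12, 1, 4, 1, 12] sum 95, len 15
add 5: shortest ending here [10, 6, 4, 4, 6, 10, 7, 2, 5, 12, 1, 4, 1, 12, 5] sum 89, len 15
add 12: shortest ending here [6, 4, 4, 6, 10, 7, 2, 5, 12, 1, 4, 1, 12, 5, 12] sum 91, len 15
add 1: shortest ending here [4, 4, 6, 10, 7, 2, 5, 12, 1, 4, 1, 12, 5, 12, 1] sum 86, len 15
Shortest qualifying length: 15.

15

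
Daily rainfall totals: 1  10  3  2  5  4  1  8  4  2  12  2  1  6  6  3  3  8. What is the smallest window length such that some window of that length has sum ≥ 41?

add 1: running sum 1 < 41
add 10: running sum 11 < 41
add 3: running sum 14 < 41
add 2: running sum 16 < 41
add 5: running sum 21 < 41
add 4: running sum 25 < 41
add 1: running sum 26 < 41
add 8: running sum 34 < 41
add 4: running sum 38 < 41
add 2: running sum 40 < 41
end 10: [3, 2, 5, 4, 1, 8, 4, 2, 12] sum 41, len 9
end 11: [3, 2, 5, 4, 1, 8, 4, 2, 12, 2] sum 43, len 10
end 12: [2, 5, 4, 1, 8, 4, 2, 12, 2, 1] sum 41, len 10
end 13: [5, 4, 1, 8, 4, 2, 12, 2, 1, 6] sum 45, len 10
end 14: [8, 4, 2, 12, 2, 1, 6, 6] sum 41, len 8
end 15: [8, 4, 2, 12, 2, 1, 6, 6, 3] sum 44, len 9
end 16: [8, 4, 2, 12, 2, 1, 6, 6, 3, 3] sum 47, len 10
end 17: [12, 2, 1, 6, 6, 3, 3, 8] sum 41, len 8
Shortest qualifying length: 8.

8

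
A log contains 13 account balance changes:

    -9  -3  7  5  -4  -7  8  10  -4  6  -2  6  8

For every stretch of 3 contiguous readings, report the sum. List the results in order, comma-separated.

-5, 9, 8, -6, -3, 11, 14, 12, 0, 10, 12

(-9, -3, 7) → sum -5
(-3, 7, 5) → sum 9
(7, 5, -4) → sum 8
(5, -4, -7) → sum -6
(-4, -7, 8) → sum -3
(-7, 8, 10) → sum 11
(8, 10, -4) → sum 14
(10, -4, 6) → sum 12
(-4, 6, -2) → sum 0
(6, -2, 6) → sum 10
(-2, 6, 8) → sum 12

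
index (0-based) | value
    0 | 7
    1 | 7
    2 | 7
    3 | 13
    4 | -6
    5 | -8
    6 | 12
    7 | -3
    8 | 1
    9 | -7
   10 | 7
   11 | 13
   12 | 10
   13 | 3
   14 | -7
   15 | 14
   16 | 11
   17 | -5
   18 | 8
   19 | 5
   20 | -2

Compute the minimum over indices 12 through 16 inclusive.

Elements at indices 12..16: 10, 3, -7, 14, 11
min(10, 3, -7, 14, 11) = -7

-7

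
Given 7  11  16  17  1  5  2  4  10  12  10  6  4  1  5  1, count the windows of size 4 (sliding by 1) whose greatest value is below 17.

9

(7, 11, 16, 17) → max 17
(11, 16, 17, 1) → max 17
(16, 17, 1, 5) → max 17
(17, 1, 5, 2) → max 17
(1, 5, 2, 4) → max 5  < 17 ✓
(5, 2, 4, 10) → max 10  < 17 ✓
(2, 4, 10, 12) → max 12  < 17 ✓
(4, 10, 12, 10) → max 12  < 17 ✓
(10, 12, 10, 6) → max 12  < 17 ✓
(12, 10, 6, 4) → max 12  < 17 ✓
(10, 6, 4, 1) → max 10  < 17 ✓
(6, 4, 1, 5) → max 6  < 17 ✓
(4, 1, 5, 1) → max 5  < 17 ✓
9 windows satisfy the condition.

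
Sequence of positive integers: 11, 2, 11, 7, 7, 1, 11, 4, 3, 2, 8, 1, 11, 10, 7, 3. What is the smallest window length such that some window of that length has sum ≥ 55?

Extend right; whenever the sum reaches 55, record the length and shrink from the left:
add 11: running sum 11 < 55
add 2: running sum 13 < 55
add 11: running sum 24 < 55
add 7: running sum 31 < 55
add 7: running sum 38 < 55
add 1: running sum 39 < 55
add 11: running sum 50 < 55
add 4: running sum 54 < 55
end 8: [11, 2, 11, 7, 7, 1, 11, 4, 3] sum 57, len 9
end 9: [11, 2, 11, 7, 7, 1, 11, 4, 3, 2] sum 59, len 10
end 10: [2, 11, 7, 7, 1, 11, 4, 3, 2, 8] sum 56, len 10
end 11: [11, 7, 7, 1, 11, 4, 3, 2, 8, 1] sum 55, len 10
end 12: [7, 7, 1, 11, 4, 3, 2, 8, 1, 11] sum 55, len 10
end 13: [7, 1, 11, 4, 3, 2, 8, 1, 11, 10] sum 58, len 10
end 14: [11, 4, 3, 2, 8, 1, 11, 10, 7] sum 57, len 9
end 15: [11, 4, 3, 2, 8, 1, 11, 10, 7, 3] sum 60, len 10
Shortest qualifying length: 9.

9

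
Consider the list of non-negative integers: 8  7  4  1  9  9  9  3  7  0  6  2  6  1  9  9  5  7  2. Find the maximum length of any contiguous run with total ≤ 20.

5

Extend to the right; shrink from the left whenever the sum exceeds 20:
[8] sum 8 len 1
[8, 7] sum 15 len 2
[8, 7, 4] sum 19 len 3
[8, 7, 4, 1] sum 20 len 4
[4, 1, 9] sum 14 len 3
[1, 9, 9] sum 19 len 3
[9, 9] sum 18 len 2
[9, 3] sum 12 len 2
[9, 3, 7] sum 19 len 3
[9, 3, 7, 0] sum 19 len 4
[3, 7, 0, 6] sum 16 len 4
[3, 7, 0, 6, 2] sum 18 len 5
[0, 6, 2, 6] sum 14 len 4
[0, 6, 2, 6, 1] sum 15 len 5
[2, 6, 1, 9] sum 18 len 4
[1, 9, 9] sum 19 len 3
[9, 5] sum 14 len 2
[5, 7] sum 12 len 2
[5, 7, 2] sum 14 len 3
Longest length seen: 5.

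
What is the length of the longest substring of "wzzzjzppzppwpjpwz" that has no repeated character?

add w: [w] len 1
add z: [w, z] len 2
add z (repeat z, move left end past it): [z] len 1
add z (repeat z, move left end past it): [z] len 1
add j: [z, j] len 2
add z (repeat z, move left end past it): [j, z] len 2
add p: [j, z, p] len 3
add p (repeat p, move left end past it): [p] len 1
add z: [p, z] len 2
add p (repeat p, move left end past it): [z, p] len 2
add p (repeat p, move left end past it): [p] len 1
add w: [p, w] len 2
add p (repeat p, move left end past it): [w, p] len 2
add j: [w, p, j] len 3
add p (repeat p, move left end past it): [j, p] len 2
add w: [j, p, w] len 3
add z: [j, p, w, z] len 4
Longest all-distinct length: 4.

4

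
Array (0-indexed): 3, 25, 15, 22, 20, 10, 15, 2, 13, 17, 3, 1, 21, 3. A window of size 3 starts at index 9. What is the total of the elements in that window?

Elements at indices 9..11: 17, 3, 1
sum(17, 3, 1) = 21

21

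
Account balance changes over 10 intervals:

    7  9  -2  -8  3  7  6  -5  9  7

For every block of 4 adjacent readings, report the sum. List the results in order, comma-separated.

Sliding a size-4 window across the 10 values:
[7, 9, -2, -8] → sum 6
[9, -2, -8, 3] → sum 2
[-2, -8, 3, 7] → sum 0
[-8, 3, 7, 6] → sum 8
[3, 7, 6, -5] → sum 11
[7, 6, -5, 9] → sum 17
[6, -5, 9, 7] → sum 17

6, 2, 0, 8, 11, 17, 17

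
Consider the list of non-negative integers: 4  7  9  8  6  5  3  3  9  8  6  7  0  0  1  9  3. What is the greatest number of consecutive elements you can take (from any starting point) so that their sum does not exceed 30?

Extend to the right; shrink from the left whenever the sum exceeds 30:
add 4: [4] sum 4, len 1
add 7: [4, 7] sum 11, len 2
add 9: [4, 7, 9] sum 20, len 3
add 8: [4, 7, 9, 8] sum 28, len 4
add 6: [7, 9, 8, 6] sum 30, len 4
add 5: [9, 8, 6, 5] sum 28, len 4
add 3: [8, 6, 5, 3] sum 22, len 4
add 3: [8, 6, 5, 3, 3] sum 25, len 5
add 9: [6, 5, 3, 3, 9] sum 26, len 5
add 8: [5, 3, 3, 9, 8] sum 28, len 5
add 6: [3, 3, 9, 8, 6] sum 29, len 5
add 7: [9, 8, 6, 7] sum 30, len 4
add 0: [9, 8, 6, 7, 0] sum 30, len 5
add 0: [9, 8, 6, 7, 0, 0] sum 30, len 6
add 1: [8, 6, 7, 0, 0, 1] sum 22, len 6
add 9: [6, 7, 0, 0, 1, 9] sum 23, len 6
add 3: [6, 7, 0, 0, 1, 9, 3] sum 26, len 7
Longest length seen: 7.

7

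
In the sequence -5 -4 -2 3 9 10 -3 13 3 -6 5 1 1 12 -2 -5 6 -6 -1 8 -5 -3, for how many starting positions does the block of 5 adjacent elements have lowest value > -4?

4

[-5, -4, -2, 3, 9] → min -5
[-4, -2, 3, 9, 10] → min -4
[-2, 3, 9, 10, -3] → min -3  > -4 ✓
[3, 9, 10, -3, 13] → min -3  > -4 ✓
[9, 10, -3, 13, 3] → min -3  > -4 ✓
[10, -3, 13, 3, -6] → min -6
[-3, 13, 3, -6, 5] → min -6
[13, 3, -6, 5, 1] → min -6
[3, -6, 5, 1, 1] → min -6
[-6, 5, 1, 1, 12] → min -6
[5, 1, 1, 12, -2] → min -2  > -4 ✓
[1, 1, 12, -2, -5] → min -5
[1, 12, -2, -5, 6] → min -5
[12, -2, -5, 6, -6] → min -6
[-2, -5, 6, -6, -1] → min -6
[-5, 6, -6, -1, 8] → min -6
[6, -6, -1, 8, -5] → min -6
[-6, -1, 8, -5, -3] → min -6
4 windows satisfy the condition.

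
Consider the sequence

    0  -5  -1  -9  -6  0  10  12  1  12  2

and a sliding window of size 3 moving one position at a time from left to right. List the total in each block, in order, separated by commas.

Sliding a size-3 window across the 11 values:
0 -5 -1 → sum -6
-5 -1 -9 → sum -15
-1 -9 -6 → sum -16
-9 -6 0 → sum -15
-6 0 10 → sum 4
0 10 12 → sum 22
10 12 1 → sum 23
12 1 12 → sum 25
1 12 2 → sum 15

-6, -15, -16, -15, 4, 22, 23, 25, 15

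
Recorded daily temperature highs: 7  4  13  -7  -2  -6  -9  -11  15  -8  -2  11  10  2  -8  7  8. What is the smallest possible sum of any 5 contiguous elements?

-35

7 4 13 -7 -2 → sum 15
4 13 -7 -2 -6 → sum 2
13 -7 -2 -6 -9 → sum -11
-7 -2 -6 -9 -11 → sum -35
-2 -6 -9 -11 15 → sum -13
-6 -9 -11 15 -8 → sum -19
-9 -11 15 -8 -2 → sum -15
-11 15 -8 -2 11 → sum 5
15 -8 -2 11 10 → sum 26
-8 -2 11 10 2 → sum 13
-2 11 10 2 -8 → sum 13
11 10 2 -8 7 → sum 22
10 2 -8 7 8 → sum 19
Smallest of these is -35.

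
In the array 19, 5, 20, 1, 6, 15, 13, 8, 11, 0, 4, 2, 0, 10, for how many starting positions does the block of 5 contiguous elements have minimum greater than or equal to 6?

[19, 5, 20, 1, 6] → min 1
[5, 20, 1, 6, 15] → min 1
[20, 1, 6, 15, 13] → min 1
[1, 6, 15, 13, 8] → min 1
[6, 15, 13, 8, 11] → min 6  ≥ 6 ✓
[15, 13, 8, 11, 0] → min 0
[13, 8, 11, 0, 4] → min 0
[8, 11, 0, 4, 2] → min 0
[11, 0, 4, 2, 0] → min 0
[0, 4, 2, 0, 10] → min 0
1 window satisfy the condition.

1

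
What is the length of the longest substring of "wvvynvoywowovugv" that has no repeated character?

5

[w] len 1
[w, v] len 2
[v] len 1
[v, y] len 2
[v, y, n] len 3
[y, n, v] len 3
[y, n, v, o] len 4
[n, v, o, y] len 4
[n, v, o, y, w] len 5
[y, w, o] len 3
[o, w] len 2
[w, o] len 2
[w, o, v] len 3
[w, o, v, u] len 4
[w, o, v, u, g] len 5
[u, g, v] len 3
Longest all-distinct length: 5.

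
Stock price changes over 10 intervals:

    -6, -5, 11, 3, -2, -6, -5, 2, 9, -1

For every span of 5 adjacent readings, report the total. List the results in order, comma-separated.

(-6, -5, 11, 3, -2) → sum 1
(-5, 11, 3, -2, -6) → sum 1
(11, 3, -2, -6, -5) → sum 1
(3, -2, -6, -5, 2) → sum -8
(-2, -6, -5, 2, 9) → sum -2
(-6, -5, 2, 9, -1) → sum -1

1, 1, 1, -8, -2, -1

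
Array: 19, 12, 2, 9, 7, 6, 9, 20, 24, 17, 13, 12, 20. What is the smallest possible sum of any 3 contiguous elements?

18

[19, 12, 2] → sum 33
[12, 2, 9] → sum 23
[2, 9, 7] → sum 18
[9, 7, 6] → sum 22
[7, 6, 9] → sum 22
[6, 9, 20] → sum 35
[9, 20, 24] → sum 53
[20, 24, 17] → sum 61
[24, 17, 13] → sum 54
[17, 13, 12] → sum 42
[13, 12, 20] → sum 45
Smallest of these is 18.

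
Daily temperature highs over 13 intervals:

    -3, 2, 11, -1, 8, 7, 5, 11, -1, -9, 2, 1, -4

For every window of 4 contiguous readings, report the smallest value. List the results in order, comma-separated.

-3, -1, -1, -1, 5, -1, -9, -9, -9, -9

-3 2 11 -1 → min -3
2 11 -1 8 → min -1
11 -1 8 7 → min -1
-1 8 7 5 → min -1
8 7 5 11 → min 5
7 5 11 -1 → min -1
5 11 -1 -9 → min -9
11 -1 -9 2 → min -9
-1 -9 2 1 → min -9
-9 2 1 -4 → min -9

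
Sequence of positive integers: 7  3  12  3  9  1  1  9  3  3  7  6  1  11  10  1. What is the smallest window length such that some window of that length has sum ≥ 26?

4

Extend right; whenever the sum reaches 26, record the length and shrink from the left:
add 7: running sum 7 < 26
add 3: running sum 10 < 26
add 12: running sum 22 < 26
add 3: running sum 25 < 26
end 4: [3, 12, 3, 9] sum 27, len 4
end 5: [3, 12, 3, 9, 1] sum 28, len 5
end 6: [12, 3, 9, 1, 1] sum 26, len 5
end 7: [12, 3, 9, 1, 1, 9] sum 35, len 6
end 8: [3, 9, 1, 1, 9, 3] sum 26, len 6
end 9: [9, 1, 1, 9, 3, 3] sum 26, len 6
end 10: [9, 1, 1, 9, 3, 3, 7] sum 33, len 7
end 11: [9, 3, 3, 7, 6] sum 28, len 5
end 12: [9, 3, 3, 7, 6, 1] sum 29, len 6
end 13: [3, 7, 6, 1, 11] sum 28, len 5
end 14: [6, 1, 11, 10] sum 28, len 4
end 15: [6, 1, 11, 10, 1] sum 29, len 5
Shortest qualifying length: 4.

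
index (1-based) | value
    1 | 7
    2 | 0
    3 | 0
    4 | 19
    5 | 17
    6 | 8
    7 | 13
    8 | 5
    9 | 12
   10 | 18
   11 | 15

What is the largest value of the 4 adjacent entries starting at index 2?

Elements at indices 2..5: 0, 0, 19, 17
max(0, 0, 19, 17) = 19

19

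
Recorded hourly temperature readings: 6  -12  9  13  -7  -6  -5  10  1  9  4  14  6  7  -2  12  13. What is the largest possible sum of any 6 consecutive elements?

50

Window sums for each of the 12 positions:
[6, -12, 9, 13, -7, -6] → sum 3
[-12, 9, 13, -7, -6, -5] → sum -8
[9, 13, -7, -6, -5, 10] → sum 14
[13, -7, -6, -5, 10, 1] → sum 6
[-7, -6, -5, 10, 1, 9] → sum 2
[-6, -5, 10, 1, 9, 4] → sum 13
[-5, 10, 1, 9, 4, 14] → sum 33
[10, 1, 9, 4, 14, 6] → sum 44
[1, 9, 4, 14, 6, 7] → sum 41
[9, 4, 14, 6, 7, -2] → sum 38
[4, 14, 6, 7, -2, 12] → sum 41
[14, 6, 7, -2, 12, 13] → sum 50
Largest of these is 50.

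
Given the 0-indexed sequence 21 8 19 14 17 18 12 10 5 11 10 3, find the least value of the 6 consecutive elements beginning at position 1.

8

Elements at indices 1..6: 8, 19, 14, 17, 18, 12
min(8, 19, 14, 17, 18, 12) = 8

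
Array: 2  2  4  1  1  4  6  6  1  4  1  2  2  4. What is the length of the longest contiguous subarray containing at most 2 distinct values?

Extend right; when distinct count exceeds 2, shrink from the left:
add 2: window [2] (1 distinct), len 1
add 2: window [2, 2] (1 distinct), len 2
add 4: window [2, 2, 4] (2 distinct), len 3
add 1: window [4, 1] (2 distinct), len 2
add 1: window [4, 1, 1] (2 distinct), len 3
add 4: window [4, 1, 1, 4] (2 distinct), len 4
add 6: window [4, 6] (2 distinct), len 2
add 6: window [4, 6, 6] (2 distinct), len 3
add 1: window [6, 6, 1] (2 distinct), len 3
add 4: window [1, 4] (2 distinct), len 2
add 1: window [1, 4, 1] (2 distinct), len 3
add 2: window [1, 2] (2 distinct), len 2
add 2: window [1, 2, 2] (2 distinct), len 3
add 4: window [2, 2, 4] (2 distinct), len 3
Longest length with ≤2 distinct: 4.

4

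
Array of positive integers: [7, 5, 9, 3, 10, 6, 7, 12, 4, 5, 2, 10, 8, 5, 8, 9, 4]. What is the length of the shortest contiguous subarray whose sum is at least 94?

Extend right; whenever the sum reaches 94, record the length and shrink from the left:
add 7: running sum 7 < 94
add 5: running sum 12 < 94
add 9: running sum 21 < 94
add 3: running sum 24 < 94
add 10: running sum 34 < 94
add 6: running sum 40 < 94
add 7: running sum 47 < 94
add 12: running sum 59 < 94
add 4: running sum 63 < 94
add 5: running sum 68 < 94
add 2: running sum 70 < 94
add 10: running sum 80 < 94
add 8: running sum 88 < 94
add 5: running sum 93 < 94
end 14: [5, 9, 3, 10, 6, 7, 12, 4, 5, 2, 10, 8, 5, 8] sum 94, len 14
end 15: [9, 3, 10, 6, 7, 12, 4, 5, 2, 10, 8, 5, 8, 9] sum 98, len 14
end 16: [9, 3, 10, 6, 7, 12, 4, 5, 2, 10, 8, 5, 8, 9, 4] sum 102, len 15
Shortest qualifying length: 14.

14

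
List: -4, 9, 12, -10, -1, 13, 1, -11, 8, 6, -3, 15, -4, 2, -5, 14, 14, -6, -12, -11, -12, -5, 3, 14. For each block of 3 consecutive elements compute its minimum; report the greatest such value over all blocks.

[-4, 9, 12] → min -4
[9, 12, -10] → min -10
[12, -10, -1] → min -10
[-10, -1, 13] → min -10
[-1, 13, 1] → min -1
[13, 1, -11] → min -11
[1, -11, 8] → min -11
[-11, 8, 6] → min -11
[8, 6, -3] → min -3
[6, -3, 15] → min -3
[-3, 15, -4] → min -4
[15, -4, 2] → min -4
[-4, 2, -5] → min -5
[2, -5, 14] → min -5
[-5, 14, 14] → min -5
[14, 14, -6] → min -6
[14, -6, -12] → min -12
[-6, -12, -11] → min -12
[-12, -11, -12] → min -12
[-11, -12, -5] → min -12
[-12, -5, 3] → min -12
[-5, 3, 14] → min -5
Greatest of these is -1.

-1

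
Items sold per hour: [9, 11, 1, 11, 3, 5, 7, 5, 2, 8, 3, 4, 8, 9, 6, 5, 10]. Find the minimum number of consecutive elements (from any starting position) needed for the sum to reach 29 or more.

4

add 9: running sum 9 < 29
add 11: running sum 20 < 29
add 1: running sum 21 < 29
add 11: shortest ending here [9, 11, 1, 11] sum 32, len 4
add 3: shortest ending here [9, 11, 1, 11, 3] sum 35, len 5
add 5: shortest ending here [11, 1, 11, 3, 5] sum 31, len 5
add 7: shortest ending here [11, 1, 11, 3, 5, 7] sum 38, len 6
add 5: shortest ending here [11, 3, 5, 7, 5] sum 31, len 5
add 2: shortest ending here [11, 3, 5, 7, 5, 2] sum 33, len 6
add 8: shortest ending here [3, 5, 7, 5, 2, 8] sum 30, len 6
add 3: shortest ending here [5, 7, 5, 2, 8, 3] sum 30, len 6
add 4: shortest ending here [7, 5, 2, 8, 3, 4] sum 29, len 6
add 8: shortest ending here [5, 2, 8, 3, 4, 8] sum 30, len 6
add 9: shortest ending here [8, 3, 4, 8, 9] sum 32, len 5
add 6: shortest ending here [3, 4, 8, 9, 6] sum 30, len 5
add 5: shortest ending here [4, 8, 9, 6, 5] sum 32, len 5
add 10: shortest ending here [9, 6, 5, 10] sum 30, len 4
Shortest qualifying length: 4.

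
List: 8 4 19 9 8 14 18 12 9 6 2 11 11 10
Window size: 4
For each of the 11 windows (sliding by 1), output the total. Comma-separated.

(8, 4, 19, 9) → sum 40
(4, 19, 9, 8) → sum 40
(19, 9, 8, 14) → sum 50
(9, 8, 14, 18) → sum 49
(8, 14, 18, 12) → sum 52
(14, 18, 12, 9) → sum 53
(18, 12, 9, 6) → sum 45
(12, 9, 6, 2) → sum 29
(9, 6, 2, 11) → sum 28
(6, 2, 11, 11) → sum 30
(2, 11, 11, 10) → sum 34

40, 40, 50, 49, 52, 53, 45, 29, 28, 30, 34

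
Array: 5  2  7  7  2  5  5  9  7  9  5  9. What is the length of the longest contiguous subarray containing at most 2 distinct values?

4

[5] 1 distinct, len 1
[5, 2] 2 distinct, len 2
[2, 7] 2 distinct, len 2
[2, 7, 7] 2 distinct, len 3
[2, 7, 7, 2] 2 distinct, len 4
[2, 5] 2 distinct, len 2
[2, 5, 5] 2 distinct, len 3
[5, 5, 9] 2 distinct, len 3
[9, 7] 2 distinct, len 2
[9, 7, 9] 2 distinct, len 3
[9, 5] 2 distinct, len 2
[9, 5, 9] 2 distinct, len 3
Longest length with ≤2 distinct: 4.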